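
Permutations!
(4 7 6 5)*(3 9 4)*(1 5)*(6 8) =(1 5 3 9 4 7 8 6) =[0, 5, 2, 9, 7, 3, 1, 8, 6, 4]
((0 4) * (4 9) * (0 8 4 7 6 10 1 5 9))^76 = (1 6 9)(5 10 7)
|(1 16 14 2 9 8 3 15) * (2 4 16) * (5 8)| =21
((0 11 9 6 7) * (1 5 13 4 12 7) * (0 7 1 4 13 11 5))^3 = (13)(0 9 12 5 6 1 11 4)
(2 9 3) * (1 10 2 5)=[0, 10, 9, 5, 4, 1, 6, 7, 8, 3, 2]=(1 10 2 9 3 5)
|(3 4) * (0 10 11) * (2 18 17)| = |(0 10 11)(2 18 17)(3 4)| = 6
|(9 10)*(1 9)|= |(1 9 10)|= 3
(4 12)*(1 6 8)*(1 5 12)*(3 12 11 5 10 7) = (1 6 8 10 7 3 12 4)(5 11) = [0, 6, 2, 12, 1, 11, 8, 3, 10, 9, 7, 5, 4]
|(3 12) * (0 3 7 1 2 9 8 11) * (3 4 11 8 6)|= 21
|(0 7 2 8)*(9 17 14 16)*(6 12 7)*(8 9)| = 10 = |(0 6 12 7 2 9 17 14 16 8)|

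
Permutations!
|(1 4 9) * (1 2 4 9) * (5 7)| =4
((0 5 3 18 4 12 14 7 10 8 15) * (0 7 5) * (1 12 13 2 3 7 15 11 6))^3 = (1 5 8)(2 4 3 13 18)(6 14 10)(7 11 12)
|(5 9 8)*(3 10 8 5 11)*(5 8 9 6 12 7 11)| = |(3 10 9 8 5 6 12 7 11)| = 9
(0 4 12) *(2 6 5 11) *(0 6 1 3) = (0 4 12 6 5 11 2 1 3) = [4, 3, 1, 0, 12, 11, 5, 7, 8, 9, 10, 2, 6]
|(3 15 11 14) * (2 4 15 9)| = |(2 4 15 11 14 3 9)| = 7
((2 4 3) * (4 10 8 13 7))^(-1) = ((2 10 8 13 7 4 3))^(-1) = (2 3 4 7 13 8 10)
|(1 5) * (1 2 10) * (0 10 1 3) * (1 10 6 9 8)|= |(0 6 9 8 1 5 2 10 3)|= 9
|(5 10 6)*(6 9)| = 4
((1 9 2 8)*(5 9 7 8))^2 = (1 8 7)(2 9 5)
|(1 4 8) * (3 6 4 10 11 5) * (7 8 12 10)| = 21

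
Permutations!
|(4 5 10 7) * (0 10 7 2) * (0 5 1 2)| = 10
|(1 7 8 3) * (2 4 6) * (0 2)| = 4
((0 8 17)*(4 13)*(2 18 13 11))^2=(0 17 8)(2 13 11 18 4)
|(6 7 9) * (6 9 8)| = 3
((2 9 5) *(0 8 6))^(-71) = ((0 8 6)(2 9 5))^(-71) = (0 8 6)(2 9 5)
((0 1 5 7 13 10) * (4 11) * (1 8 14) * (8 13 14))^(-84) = ((0 13 10)(1 5 7 14)(4 11))^(-84) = (14)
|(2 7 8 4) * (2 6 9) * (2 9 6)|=4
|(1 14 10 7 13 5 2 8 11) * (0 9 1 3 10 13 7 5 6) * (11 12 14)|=13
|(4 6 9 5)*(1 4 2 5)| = 4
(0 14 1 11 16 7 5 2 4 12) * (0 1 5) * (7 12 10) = (0 14 5 2 4 10 7)(1 11 16 12) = [14, 11, 4, 3, 10, 2, 6, 0, 8, 9, 7, 16, 1, 13, 5, 15, 12]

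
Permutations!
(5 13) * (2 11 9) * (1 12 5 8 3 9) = (1 12 5 13 8 3 9 2 11) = [0, 12, 11, 9, 4, 13, 6, 7, 3, 2, 10, 1, 5, 8]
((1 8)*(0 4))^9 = ((0 4)(1 8))^9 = (0 4)(1 8)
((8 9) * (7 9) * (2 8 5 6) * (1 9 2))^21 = ((1 9 5 6)(2 8 7))^21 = (1 9 5 6)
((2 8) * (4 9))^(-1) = (2 8)(4 9) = ((2 8)(4 9))^(-1)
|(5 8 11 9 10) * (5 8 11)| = 5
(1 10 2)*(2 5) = (1 10 5 2) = [0, 10, 1, 3, 4, 2, 6, 7, 8, 9, 5]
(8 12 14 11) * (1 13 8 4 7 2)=(1 13 8 12 14 11 4 7 2)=[0, 13, 1, 3, 7, 5, 6, 2, 12, 9, 10, 4, 14, 8, 11]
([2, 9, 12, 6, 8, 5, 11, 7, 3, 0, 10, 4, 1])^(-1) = (0 9 1 12 2)(3 8 4 11 6)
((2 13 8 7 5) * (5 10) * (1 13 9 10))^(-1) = ((1 13 8 7)(2 9 10 5))^(-1) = (1 7 8 13)(2 5 10 9)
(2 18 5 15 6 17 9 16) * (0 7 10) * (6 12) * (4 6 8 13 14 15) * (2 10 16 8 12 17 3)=(0 7 16 10)(2 18 5 4 6 3)(8 13 14 15 17 9)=[7, 1, 18, 2, 6, 4, 3, 16, 13, 8, 0, 11, 12, 14, 15, 17, 10, 9, 5]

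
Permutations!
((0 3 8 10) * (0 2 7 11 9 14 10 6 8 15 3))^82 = (15)(2 14 11)(7 10 9)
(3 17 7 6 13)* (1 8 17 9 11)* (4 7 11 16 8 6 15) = (1 6 13 3 9 16 8 17 11)(4 7 15) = [0, 6, 2, 9, 7, 5, 13, 15, 17, 16, 10, 1, 12, 3, 14, 4, 8, 11]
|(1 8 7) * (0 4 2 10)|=12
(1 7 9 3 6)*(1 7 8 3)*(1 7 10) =(1 8 3 6 10)(7 9) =[0, 8, 2, 6, 4, 5, 10, 9, 3, 7, 1]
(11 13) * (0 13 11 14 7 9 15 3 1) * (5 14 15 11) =(0 13 15 3 1)(5 14 7 9 11) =[13, 0, 2, 1, 4, 14, 6, 9, 8, 11, 10, 5, 12, 15, 7, 3]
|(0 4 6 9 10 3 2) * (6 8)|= |(0 4 8 6 9 10 3 2)|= 8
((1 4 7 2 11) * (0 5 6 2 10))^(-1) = ((0 5 6 2 11 1 4 7 10))^(-1) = (0 10 7 4 1 11 2 6 5)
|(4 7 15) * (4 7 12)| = |(4 12)(7 15)| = 2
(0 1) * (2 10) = (0 1)(2 10) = [1, 0, 10, 3, 4, 5, 6, 7, 8, 9, 2]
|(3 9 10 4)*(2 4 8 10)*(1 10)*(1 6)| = 4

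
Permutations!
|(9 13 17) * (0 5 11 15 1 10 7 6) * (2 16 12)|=24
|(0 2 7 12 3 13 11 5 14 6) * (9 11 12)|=|(0 2 7 9 11 5 14 6)(3 13 12)|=24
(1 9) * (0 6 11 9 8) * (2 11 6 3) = (0 3 2 11 9 1 8) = [3, 8, 11, 2, 4, 5, 6, 7, 0, 1, 10, 9]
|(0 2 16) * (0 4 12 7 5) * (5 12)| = 10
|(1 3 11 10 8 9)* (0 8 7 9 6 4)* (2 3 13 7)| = |(0 8 6 4)(1 13 7 9)(2 3 11 10)| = 4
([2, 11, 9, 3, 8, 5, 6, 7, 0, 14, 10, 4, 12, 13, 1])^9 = (0 2 9 14 1 11 4 8)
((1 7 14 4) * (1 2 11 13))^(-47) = ((1 7 14 4 2 11 13))^(-47) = (1 14 2 13 7 4 11)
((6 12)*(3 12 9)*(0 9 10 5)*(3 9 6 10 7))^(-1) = ((0 6 7 3 12 10 5))^(-1) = (0 5 10 12 3 7 6)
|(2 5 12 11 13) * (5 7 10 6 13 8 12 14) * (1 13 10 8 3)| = |(1 13 2 7 8 12 11 3)(5 14)(6 10)| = 8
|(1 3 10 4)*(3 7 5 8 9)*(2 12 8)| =10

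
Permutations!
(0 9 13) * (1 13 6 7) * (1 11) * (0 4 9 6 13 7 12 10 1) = (0 6 12 10 1 7 11)(4 9 13) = [6, 7, 2, 3, 9, 5, 12, 11, 8, 13, 1, 0, 10, 4]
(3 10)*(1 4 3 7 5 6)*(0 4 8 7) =(0 4 3 10)(1 8 7 5 6) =[4, 8, 2, 10, 3, 6, 1, 5, 7, 9, 0]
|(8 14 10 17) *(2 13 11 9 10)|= 8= |(2 13 11 9 10 17 8 14)|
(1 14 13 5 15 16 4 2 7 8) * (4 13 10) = (1 14 10 4 2 7 8)(5 15 16 13) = [0, 14, 7, 3, 2, 15, 6, 8, 1, 9, 4, 11, 12, 5, 10, 16, 13]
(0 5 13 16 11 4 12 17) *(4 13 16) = (0 5 16 11 13 4 12 17) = [5, 1, 2, 3, 12, 16, 6, 7, 8, 9, 10, 13, 17, 4, 14, 15, 11, 0]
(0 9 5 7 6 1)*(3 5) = (0 9 3 5 7 6 1) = [9, 0, 2, 5, 4, 7, 1, 6, 8, 3]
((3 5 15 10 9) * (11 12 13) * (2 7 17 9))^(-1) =(2 10 15 5 3 9 17 7)(11 13 12) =((2 7 17 9 3 5 15 10)(11 12 13))^(-1)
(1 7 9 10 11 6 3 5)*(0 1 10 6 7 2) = [1, 2, 0, 5, 4, 10, 3, 9, 8, 6, 11, 7] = (0 1 2)(3 5 10 11 7 9 6)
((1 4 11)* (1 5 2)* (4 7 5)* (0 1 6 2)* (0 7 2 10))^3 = ((0 1 2 6 10)(4 11)(5 7))^3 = (0 6 1 10 2)(4 11)(5 7)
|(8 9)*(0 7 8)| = |(0 7 8 9)| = 4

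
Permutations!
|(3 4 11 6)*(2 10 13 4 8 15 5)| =10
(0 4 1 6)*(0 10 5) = (0 4 1 6 10 5) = [4, 6, 2, 3, 1, 0, 10, 7, 8, 9, 5]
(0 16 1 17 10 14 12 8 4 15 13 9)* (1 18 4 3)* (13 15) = [16, 17, 2, 1, 13, 5, 6, 7, 3, 0, 14, 11, 8, 9, 12, 15, 18, 10, 4] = (0 16 18 4 13 9)(1 17 10 14 12 8 3)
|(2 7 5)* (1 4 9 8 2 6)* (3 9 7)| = 20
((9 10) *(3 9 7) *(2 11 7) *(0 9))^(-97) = (0 9 10 2 11 7 3)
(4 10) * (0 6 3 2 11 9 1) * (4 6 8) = (0 8 4 10 6 3 2 11 9 1) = [8, 0, 11, 2, 10, 5, 3, 7, 4, 1, 6, 9]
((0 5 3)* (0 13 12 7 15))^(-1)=(0 15 7 12 13 3 5)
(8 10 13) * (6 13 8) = [0, 1, 2, 3, 4, 5, 13, 7, 10, 9, 8, 11, 12, 6] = (6 13)(8 10)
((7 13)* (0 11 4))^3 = (7 13)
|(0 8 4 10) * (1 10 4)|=4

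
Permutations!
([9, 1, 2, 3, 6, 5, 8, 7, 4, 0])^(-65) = (0 9)(4 6 8)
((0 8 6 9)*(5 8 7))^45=(0 8)(5 9)(6 7)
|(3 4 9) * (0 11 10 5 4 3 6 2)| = |(0 11 10 5 4 9 6 2)| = 8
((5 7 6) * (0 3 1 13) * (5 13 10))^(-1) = ((0 3 1 10 5 7 6 13))^(-1) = (0 13 6 7 5 10 1 3)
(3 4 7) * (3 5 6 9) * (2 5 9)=(2 5 6)(3 4 7 9)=[0, 1, 5, 4, 7, 6, 2, 9, 8, 3]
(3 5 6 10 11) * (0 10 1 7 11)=(0 10)(1 7 11 3 5 6)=[10, 7, 2, 5, 4, 6, 1, 11, 8, 9, 0, 3]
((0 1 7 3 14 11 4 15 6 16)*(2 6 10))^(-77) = ((0 1 7 3 14 11 4 15 10 2 6 16))^(-77) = (0 15 7 2 14 16 4 1 10 3 6 11)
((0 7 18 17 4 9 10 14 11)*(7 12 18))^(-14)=((0 12 18 17 4 9 10 14 11))^(-14)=(0 4 11 17 14 18 10 12 9)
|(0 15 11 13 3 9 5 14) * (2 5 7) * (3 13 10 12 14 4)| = |(0 15 11 10 12 14)(2 5 4 3 9 7)| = 6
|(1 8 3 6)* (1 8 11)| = 6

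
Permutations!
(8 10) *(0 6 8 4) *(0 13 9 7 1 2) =(0 6 8 10 4 13 9 7 1 2) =[6, 2, 0, 3, 13, 5, 8, 1, 10, 7, 4, 11, 12, 9]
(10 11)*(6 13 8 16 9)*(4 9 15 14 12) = (4 9 6 13 8 16 15 14 12)(10 11) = [0, 1, 2, 3, 9, 5, 13, 7, 16, 6, 11, 10, 4, 8, 12, 14, 15]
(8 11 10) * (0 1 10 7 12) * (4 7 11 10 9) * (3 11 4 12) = [1, 9, 2, 11, 7, 5, 6, 3, 10, 12, 8, 4, 0] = (0 1 9 12)(3 11 4 7)(8 10)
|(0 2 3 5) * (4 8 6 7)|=|(0 2 3 5)(4 8 6 7)|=4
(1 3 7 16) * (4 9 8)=[0, 3, 2, 7, 9, 5, 6, 16, 4, 8, 10, 11, 12, 13, 14, 15, 1]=(1 3 7 16)(4 9 8)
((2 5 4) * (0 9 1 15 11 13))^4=(0 11 1)(2 5 4)(9 13 15)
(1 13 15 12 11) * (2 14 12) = (1 13 15 2 14 12 11) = [0, 13, 14, 3, 4, 5, 6, 7, 8, 9, 10, 1, 11, 15, 12, 2]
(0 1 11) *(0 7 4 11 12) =[1, 12, 2, 3, 11, 5, 6, 4, 8, 9, 10, 7, 0] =(0 1 12)(4 11 7)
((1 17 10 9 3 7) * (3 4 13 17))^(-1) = (1 7 3)(4 9 10 17 13)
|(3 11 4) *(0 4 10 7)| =6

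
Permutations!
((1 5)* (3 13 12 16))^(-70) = ((1 5)(3 13 12 16))^(-70) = (3 12)(13 16)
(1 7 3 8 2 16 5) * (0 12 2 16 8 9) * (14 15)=(0 12 2 8 16 5 1 7 3 9)(14 15)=[12, 7, 8, 9, 4, 1, 6, 3, 16, 0, 10, 11, 2, 13, 15, 14, 5]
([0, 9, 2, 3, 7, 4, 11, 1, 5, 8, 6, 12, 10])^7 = [0, 9, 2, 3, 7, 4, 10, 1, 5, 8, 12, 6, 11]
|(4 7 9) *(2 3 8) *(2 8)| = |(2 3)(4 7 9)| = 6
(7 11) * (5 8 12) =(5 8 12)(7 11) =[0, 1, 2, 3, 4, 8, 6, 11, 12, 9, 10, 7, 5]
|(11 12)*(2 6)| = 2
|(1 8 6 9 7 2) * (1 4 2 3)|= |(1 8 6 9 7 3)(2 4)|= 6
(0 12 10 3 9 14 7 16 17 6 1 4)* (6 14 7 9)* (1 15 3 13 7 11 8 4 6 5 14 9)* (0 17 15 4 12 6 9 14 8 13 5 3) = (0 6 4 17 14 1 9 11 13 7 16 15)(5 8 12 10) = [6, 9, 2, 3, 17, 8, 4, 16, 12, 11, 5, 13, 10, 7, 1, 0, 15, 14]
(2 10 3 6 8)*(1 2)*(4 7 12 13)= [0, 2, 10, 6, 7, 5, 8, 12, 1, 9, 3, 11, 13, 4]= (1 2 10 3 6 8)(4 7 12 13)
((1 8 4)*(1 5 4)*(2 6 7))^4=((1 8)(2 6 7)(4 5))^4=(8)(2 6 7)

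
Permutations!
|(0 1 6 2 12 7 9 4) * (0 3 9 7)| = 15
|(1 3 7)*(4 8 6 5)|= 12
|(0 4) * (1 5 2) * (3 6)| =|(0 4)(1 5 2)(3 6)| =6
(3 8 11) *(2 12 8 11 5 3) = (2 12 8 5 3 11) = [0, 1, 12, 11, 4, 3, 6, 7, 5, 9, 10, 2, 8]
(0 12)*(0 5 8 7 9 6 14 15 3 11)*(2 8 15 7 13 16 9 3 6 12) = (0 2 8 13 16 9 12 5 15 6 14 7 3 11) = [2, 1, 8, 11, 4, 15, 14, 3, 13, 12, 10, 0, 5, 16, 7, 6, 9]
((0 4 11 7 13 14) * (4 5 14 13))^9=((0 5 14)(4 11 7))^9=(14)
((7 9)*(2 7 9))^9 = (9)(2 7)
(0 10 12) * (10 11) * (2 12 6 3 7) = (0 11 10 6 3 7 2 12) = [11, 1, 12, 7, 4, 5, 3, 2, 8, 9, 6, 10, 0]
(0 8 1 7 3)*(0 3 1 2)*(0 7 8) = [0, 8, 7, 3, 4, 5, 6, 1, 2] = (1 8 2 7)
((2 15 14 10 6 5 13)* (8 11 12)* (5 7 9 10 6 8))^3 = (2 6 10 12)(5 15 7 8)(9 11 13 14)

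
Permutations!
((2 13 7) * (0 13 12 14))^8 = (0 7 12)(2 14 13)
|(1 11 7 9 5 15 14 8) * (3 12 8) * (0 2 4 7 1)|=|(0 2 4 7 9 5 15 14 3 12 8)(1 11)|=22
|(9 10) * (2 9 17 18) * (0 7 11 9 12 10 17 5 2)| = |(0 7 11 9 17 18)(2 12 10 5)| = 12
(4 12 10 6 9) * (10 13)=(4 12 13 10 6 9)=[0, 1, 2, 3, 12, 5, 9, 7, 8, 4, 6, 11, 13, 10]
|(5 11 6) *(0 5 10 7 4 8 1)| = 9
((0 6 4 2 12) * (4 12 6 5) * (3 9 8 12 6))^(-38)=((0 5 4 2 3 9 8 12))^(-38)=(0 4 3 8)(2 9 12 5)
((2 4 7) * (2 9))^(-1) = (2 9 7 4)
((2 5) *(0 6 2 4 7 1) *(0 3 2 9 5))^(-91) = ((0 6 9 5 4 7 1 3 2))^(-91) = (0 2 3 1 7 4 5 9 6)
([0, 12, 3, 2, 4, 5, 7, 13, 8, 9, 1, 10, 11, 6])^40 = [0, 1, 2, 3, 4, 5, 7, 13, 8, 9, 10, 11, 12, 6]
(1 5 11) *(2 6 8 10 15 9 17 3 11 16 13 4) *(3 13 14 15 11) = (1 5 16 14 15 9 17 13 4 2 6 8 10 11) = [0, 5, 6, 3, 2, 16, 8, 7, 10, 17, 11, 1, 12, 4, 15, 9, 14, 13]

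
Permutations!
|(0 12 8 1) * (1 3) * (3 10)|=6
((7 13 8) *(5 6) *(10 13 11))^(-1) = ((5 6)(7 11 10 13 8))^(-1) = (5 6)(7 8 13 10 11)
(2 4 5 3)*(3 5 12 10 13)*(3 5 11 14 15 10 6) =[0, 1, 4, 2, 12, 11, 3, 7, 8, 9, 13, 14, 6, 5, 15, 10] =(2 4 12 6 3)(5 11 14 15 10 13)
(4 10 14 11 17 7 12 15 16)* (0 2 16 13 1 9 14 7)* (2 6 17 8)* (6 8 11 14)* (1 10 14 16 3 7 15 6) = (0 8 2 3 7 12 6 17)(1 9)(4 14 16)(10 15 13) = [8, 9, 3, 7, 14, 5, 17, 12, 2, 1, 15, 11, 6, 10, 16, 13, 4, 0]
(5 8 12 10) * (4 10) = [0, 1, 2, 3, 10, 8, 6, 7, 12, 9, 5, 11, 4] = (4 10 5 8 12)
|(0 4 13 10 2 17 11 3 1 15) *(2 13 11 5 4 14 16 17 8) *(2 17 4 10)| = |(0 14 16 4 11 3 1 15)(2 8 17 5 10 13)| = 24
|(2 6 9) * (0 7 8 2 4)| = |(0 7 8 2 6 9 4)| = 7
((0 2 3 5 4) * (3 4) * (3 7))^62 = ((0 2 4)(3 5 7))^62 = (0 4 2)(3 7 5)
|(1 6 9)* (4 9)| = 4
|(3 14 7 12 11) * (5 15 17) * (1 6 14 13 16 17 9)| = |(1 6 14 7 12 11 3 13 16 17 5 15 9)| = 13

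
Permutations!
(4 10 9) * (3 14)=(3 14)(4 10 9)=[0, 1, 2, 14, 10, 5, 6, 7, 8, 4, 9, 11, 12, 13, 3]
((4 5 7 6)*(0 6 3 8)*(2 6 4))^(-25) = ((0 4 5 7 3 8)(2 6))^(-25) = (0 8 3 7 5 4)(2 6)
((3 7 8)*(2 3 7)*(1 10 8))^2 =(1 8)(7 10)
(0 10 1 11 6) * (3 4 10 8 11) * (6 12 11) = (0 8 6)(1 3 4 10)(11 12) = [8, 3, 2, 4, 10, 5, 0, 7, 6, 9, 1, 12, 11]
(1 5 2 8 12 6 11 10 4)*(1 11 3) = (1 5 2 8 12 6 3)(4 11 10) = [0, 5, 8, 1, 11, 2, 3, 7, 12, 9, 4, 10, 6]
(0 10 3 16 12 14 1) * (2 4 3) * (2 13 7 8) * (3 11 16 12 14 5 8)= (0 10 13 7 3 12 5 8 2 4 11 16 14 1)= [10, 0, 4, 12, 11, 8, 6, 3, 2, 9, 13, 16, 5, 7, 1, 15, 14]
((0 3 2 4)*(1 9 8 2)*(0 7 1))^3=((0 3)(1 9 8 2 4 7))^3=(0 3)(1 2)(4 9)(7 8)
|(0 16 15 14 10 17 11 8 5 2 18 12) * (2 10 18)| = |(0 16 15 14 18 12)(5 10 17 11 8)| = 30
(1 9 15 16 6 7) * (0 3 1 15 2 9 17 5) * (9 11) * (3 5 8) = (0 5)(1 17 8 3)(2 11 9)(6 7 15 16) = [5, 17, 11, 1, 4, 0, 7, 15, 3, 2, 10, 9, 12, 13, 14, 16, 6, 8]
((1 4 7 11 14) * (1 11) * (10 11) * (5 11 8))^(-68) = (1 4 7)(5 14 8 11 10)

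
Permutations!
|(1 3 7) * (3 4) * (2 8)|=|(1 4 3 7)(2 8)|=4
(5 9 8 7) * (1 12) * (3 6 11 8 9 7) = (1 12)(3 6 11 8)(5 7) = [0, 12, 2, 6, 4, 7, 11, 5, 3, 9, 10, 8, 1]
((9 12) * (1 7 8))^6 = ((1 7 8)(9 12))^6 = (12)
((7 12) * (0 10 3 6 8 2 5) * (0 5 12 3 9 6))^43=((0 10 9 6 8 2 12 7 3))^43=(0 7 2 6 10 3 12 8 9)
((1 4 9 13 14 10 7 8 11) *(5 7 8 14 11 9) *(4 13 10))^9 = (4 5 7 14) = ((1 13 11)(4 5 7 14)(8 9 10))^9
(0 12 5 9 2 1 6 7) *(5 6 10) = (0 12 6 7)(1 10 5 9 2) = [12, 10, 1, 3, 4, 9, 7, 0, 8, 2, 5, 11, 6]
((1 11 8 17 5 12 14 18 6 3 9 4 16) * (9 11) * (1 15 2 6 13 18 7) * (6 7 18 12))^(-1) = (1 7 2 15 16 4 9)(3 6 5 17 8 11)(12 13 18 14)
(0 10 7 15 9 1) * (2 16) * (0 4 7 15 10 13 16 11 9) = (0 13 16 2 11 9 1 4 7 10 15) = [13, 4, 11, 3, 7, 5, 6, 10, 8, 1, 15, 9, 12, 16, 14, 0, 2]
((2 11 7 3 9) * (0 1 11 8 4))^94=(0 3 4 7 8 11 2 1 9)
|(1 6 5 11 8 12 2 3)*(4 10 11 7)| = |(1 6 5 7 4 10 11 8 12 2 3)| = 11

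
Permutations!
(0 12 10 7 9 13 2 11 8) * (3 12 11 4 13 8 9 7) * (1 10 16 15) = (0 11 9 8)(1 10 3 12 16 15)(2 4 13) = [11, 10, 4, 12, 13, 5, 6, 7, 0, 8, 3, 9, 16, 2, 14, 1, 15]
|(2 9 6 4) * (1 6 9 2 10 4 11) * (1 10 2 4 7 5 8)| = 14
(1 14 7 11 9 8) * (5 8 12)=[0, 14, 2, 3, 4, 8, 6, 11, 1, 12, 10, 9, 5, 13, 7]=(1 14 7 11 9 12 5 8)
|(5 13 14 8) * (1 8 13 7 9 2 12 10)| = |(1 8 5 7 9 2 12 10)(13 14)| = 8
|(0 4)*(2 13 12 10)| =4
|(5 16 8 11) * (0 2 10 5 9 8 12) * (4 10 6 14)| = 9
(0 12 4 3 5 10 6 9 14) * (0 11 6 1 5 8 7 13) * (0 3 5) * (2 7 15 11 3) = (0 12 4 5 10 1)(2 7 13)(3 8 15 11 6 9 14) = [12, 0, 7, 8, 5, 10, 9, 13, 15, 14, 1, 6, 4, 2, 3, 11]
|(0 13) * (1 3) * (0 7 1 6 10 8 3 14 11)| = |(0 13 7 1 14 11)(3 6 10 8)| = 12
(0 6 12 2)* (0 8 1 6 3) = (0 3)(1 6 12 2 8) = [3, 6, 8, 0, 4, 5, 12, 7, 1, 9, 10, 11, 2]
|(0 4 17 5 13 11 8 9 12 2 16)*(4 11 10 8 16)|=|(0 11 16)(2 4 17 5 13 10 8 9 12)|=9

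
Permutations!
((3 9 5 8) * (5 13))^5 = (13)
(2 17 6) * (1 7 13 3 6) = (1 7 13 3 6 2 17) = [0, 7, 17, 6, 4, 5, 2, 13, 8, 9, 10, 11, 12, 3, 14, 15, 16, 1]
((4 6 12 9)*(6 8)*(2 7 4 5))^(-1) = ((2 7 4 8 6 12 9 5))^(-1) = (2 5 9 12 6 8 4 7)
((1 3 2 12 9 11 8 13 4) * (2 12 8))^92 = (1 12 11 8 4 3 9 2 13)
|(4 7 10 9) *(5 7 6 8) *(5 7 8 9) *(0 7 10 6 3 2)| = 21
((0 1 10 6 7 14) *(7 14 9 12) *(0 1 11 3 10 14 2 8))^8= (14)(0 11 3 10 6 2 8)(7 12 9)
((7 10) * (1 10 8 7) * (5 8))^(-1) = (1 10)(5 7 8)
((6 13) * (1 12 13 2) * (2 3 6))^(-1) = ((1 12 13 2)(3 6))^(-1) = (1 2 13 12)(3 6)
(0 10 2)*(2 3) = (0 10 3 2) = [10, 1, 0, 2, 4, 5, 6, 7, 8, 9, 3]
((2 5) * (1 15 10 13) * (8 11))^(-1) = (1 13 10 15)(2 5)(8 11)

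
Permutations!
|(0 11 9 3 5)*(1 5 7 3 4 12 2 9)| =4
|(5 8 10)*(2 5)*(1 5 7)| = |(1 5 8 10 2 7)| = 6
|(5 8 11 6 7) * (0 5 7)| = 5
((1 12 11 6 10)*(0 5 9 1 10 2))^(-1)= (0 2 6 11 12 1 9 5)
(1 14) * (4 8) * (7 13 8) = (1 14)(4 7 13 8) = [0, 14, 2, 3, 7, 5, 6, 13, 4, 9, 10, 11, 12, 8, 1]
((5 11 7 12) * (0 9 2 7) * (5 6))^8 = (12) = ((0 9 2 7 12 6 5 11))^8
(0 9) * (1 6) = (0 9)(1 6) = [9, 6, 2, 3, 4, 5, 1, 7, 8, 0]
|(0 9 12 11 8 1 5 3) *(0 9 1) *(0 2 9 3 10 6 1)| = |(1 5 10 6)(2 9 12 11 8)| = 20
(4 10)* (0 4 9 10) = (0 4)(9 10) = [4, 1, 2, 3, 0, 5, 6, 7, 8, 10, 9]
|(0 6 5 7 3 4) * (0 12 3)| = |(0 6 5 7)(3 4 12)| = 12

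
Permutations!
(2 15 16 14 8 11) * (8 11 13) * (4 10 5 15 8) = (2 8 13 4 10 5 15 16 14 11) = [0, 1, 8, 3, 10, 15, 6, 7, 13, 9, 5, 2, 12, 4, 11, 16, 14]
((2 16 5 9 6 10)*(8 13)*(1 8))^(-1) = (1 13 8)(2 10 6 9 5 16) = ((1 8 13)(2 16 5 9 6 10))^(-1)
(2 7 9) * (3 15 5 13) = (2 7 9)(3 15 5 13) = [0, 1, 7, 15, 4, 13, 6, 9, 8, 2, 10, 11, 12, 3, 14, 5]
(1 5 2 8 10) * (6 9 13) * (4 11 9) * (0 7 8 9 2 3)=(0 7 8 10 1 5 3)(2 9 13 6 4 11)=[7, 5, 9, 0, 11, 3, 4, 8, 10, 13, 1, 2, 12, 6]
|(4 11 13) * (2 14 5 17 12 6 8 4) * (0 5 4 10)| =|(0 5 17 12 6 8 10)(2 14 4 11 13)| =35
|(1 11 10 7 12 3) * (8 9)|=|(1 11 10 7 12 3)(8 9)|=6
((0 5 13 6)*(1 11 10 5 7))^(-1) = ((0 7 1 11 10 5 13 6))^(-1) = (0 6 13 5 10 11 1 7)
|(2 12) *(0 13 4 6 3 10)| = |(0 13 4 6 3 10)(2 12)| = 6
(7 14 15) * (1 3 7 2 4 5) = (1 3 7 14 15 2 4 5) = [0, 3, 4, 7, 5, 1, 6, 14, 8, 9, 10, 11, 12, 13, 15, 2]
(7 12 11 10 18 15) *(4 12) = (4 12 11 10 18 15 7) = [0, 1, 2, 3, 12, 5, 6, 4, 8, 9, 18, 10, 11, 13, 14, 7, 16, 17, 15]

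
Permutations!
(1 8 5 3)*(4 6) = (1 8 5 3)(4 6) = [0, 8, 2, 1, 6, 3, 4, 7, 5]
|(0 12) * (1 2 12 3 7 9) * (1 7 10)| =6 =|(0 3 10 1 2 12)(7 9)|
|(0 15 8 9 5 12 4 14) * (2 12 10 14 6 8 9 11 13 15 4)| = |(0 4 6 8 11 13 15 9 5 10 14)(2 12)| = 22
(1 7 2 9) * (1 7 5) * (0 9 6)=(0 9 7 2 6)(1 5)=[9, 5, 6, 3, 4, 1, 0, 2, 8, 7]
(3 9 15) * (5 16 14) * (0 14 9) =(0 14 5 16 9 15 3) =[14, 1, 2, 0, 4, 16, 6, 7, 8, 15, 10, 11, 12, 13, 5, 3, 9]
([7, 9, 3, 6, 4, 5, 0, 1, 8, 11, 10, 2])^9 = (0 7 1 9 11 2 3 6)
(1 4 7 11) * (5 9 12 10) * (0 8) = (0 8)(1 4 7 11)(5 9 12 10) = [8, 4, 2, 3, 7, 9, 6, 11, 0, 12, 5, 1, 10]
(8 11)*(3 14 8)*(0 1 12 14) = (0 1 12 14 8 11 3) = [1, 12, 2, 0, 4, 5, 6, 7, 11, 9, 10, 3, 14, 13, 8]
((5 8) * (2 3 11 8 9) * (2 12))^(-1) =((2 3 11 8 5 9 12))^(-1) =(2 12 9 5 8 11 3)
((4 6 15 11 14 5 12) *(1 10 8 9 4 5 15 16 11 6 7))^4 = ((1 10 8 9 4 7)(5 12)(6 16 11 14 15))^4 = (1 4 8)(6 15 14 11 16)(7 9 10)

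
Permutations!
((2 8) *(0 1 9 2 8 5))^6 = (0 1 9 2 5)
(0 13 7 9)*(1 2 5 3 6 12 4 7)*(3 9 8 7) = [13, 2, 5, 6, 3, 9, 12, 8, 7, 0, 10, 11, 4, 1] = (0 13 1 2 5 9)(3 6 12 4)(7 8)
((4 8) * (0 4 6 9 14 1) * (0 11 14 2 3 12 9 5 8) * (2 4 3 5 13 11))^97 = (0 12 4 3 9)(1 2 5 8 6 13 11 14)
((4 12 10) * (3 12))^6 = (3 10)(4 12)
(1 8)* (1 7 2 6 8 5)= (1 5)(2 6 8 7)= [0, 5, 6, 3, 4, 1, 8, 2, 7]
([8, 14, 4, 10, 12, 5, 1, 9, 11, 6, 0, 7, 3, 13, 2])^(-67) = (0 3 4 14 6 7 8 10 12 2 1 9 11)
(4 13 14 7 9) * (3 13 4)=[0, 1, 2, 13, 4, 5, 6, 9, 8, 3, 10, 11, 12, 14, 7]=(3 13 14 7 9)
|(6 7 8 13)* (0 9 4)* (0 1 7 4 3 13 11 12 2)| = |(0 9 3 13 6 4 1 7 8 11 12 2)| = 12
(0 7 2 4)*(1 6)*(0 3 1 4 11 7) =(1 6 4 3)(2 11 7) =[0, 6, 11, 1, 3, 5, 4, 2, 8, 9, 10, 7]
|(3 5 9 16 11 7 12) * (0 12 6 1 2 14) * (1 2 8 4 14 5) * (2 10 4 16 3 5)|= |(0 12 5 9 3 1 8 16 11 7 6 10 4 14)|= 14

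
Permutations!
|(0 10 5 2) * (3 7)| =4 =|(0 10 5 2)(3 7)|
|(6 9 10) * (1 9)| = |(1 9 10 6)| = 4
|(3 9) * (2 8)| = |(2 8)(3 9)| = 2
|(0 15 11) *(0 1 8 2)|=6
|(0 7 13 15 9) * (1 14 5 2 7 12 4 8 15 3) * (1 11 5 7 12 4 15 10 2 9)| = |(0 4 8 10 2 12 15 1 14 7 13 3 11 5 9)| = 15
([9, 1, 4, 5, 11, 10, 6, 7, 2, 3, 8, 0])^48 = (0 5 2)(3 8 11)(4 9 10)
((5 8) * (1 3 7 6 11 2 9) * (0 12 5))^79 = (0 8 5 12)(1 7 11 9 3 6 2)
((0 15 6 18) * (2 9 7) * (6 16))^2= ((0 15 16 6 18)(2 9 7))^2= (0 16 18 15 6)(2 7 9)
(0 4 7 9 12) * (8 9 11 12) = [4, 1, 2, 3, 7, 5, 6, 11, 9, 8, 10, 12, 0] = (0 4 7 11 12)(8 9)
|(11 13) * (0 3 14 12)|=|(0 3 14 12)(11 13)|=4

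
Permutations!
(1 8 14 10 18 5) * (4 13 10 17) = (1 8 14 17 4 13 10 18 5) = [0, 8, 2, 3, 13, 1, 6, 7, 14, 9, 18, 11, 12, 10, 17, 15, 16, 4, 5]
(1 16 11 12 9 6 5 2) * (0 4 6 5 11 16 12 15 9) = (16)(0 4 6 11 15 9 5 2 1 12) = [4, 12, 1, 3, 6, 2, 11, 7, 8, 5, 10, 15, 0, 13, 14, 9, 16]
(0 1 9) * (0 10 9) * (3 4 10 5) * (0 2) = (0 1 2)(3 4 10 9 5) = [1, 2, 0, 4, 10, 3, 6, 7, 8, 5, 9]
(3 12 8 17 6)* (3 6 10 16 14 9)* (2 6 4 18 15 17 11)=(2 6 4 18 15 17 10 16 14 9 3 12 8 11)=[0, 1, 6, 12, 18, 5, 4, 7, 11, 3, 16, 2, 8, 13, 9, 17, 14, 10, 15]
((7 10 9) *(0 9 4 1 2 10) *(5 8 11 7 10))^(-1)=(0 7 11 8 5 2 1 4 10 9)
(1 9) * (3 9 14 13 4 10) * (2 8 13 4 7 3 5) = [0, 14, 8, 9, 10, 2, 6, 3, 13, 1, 5, 11, 12, 7, 4] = (1 14 4 10 5 2 8 13 7 3 9)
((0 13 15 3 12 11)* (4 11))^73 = ((0 13 15 3 12 4 11))^73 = (0 3 11 15 4 13 12)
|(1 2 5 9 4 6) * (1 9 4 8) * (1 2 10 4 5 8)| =|(1 10 4 6 9)(2 8)| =10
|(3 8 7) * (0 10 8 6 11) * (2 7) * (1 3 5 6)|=8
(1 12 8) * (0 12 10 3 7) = (0 12 8 1 10 3 7) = [12, 10, 2, 7, 4, 5, 6, 0, 1, 9, 3, 11, 8]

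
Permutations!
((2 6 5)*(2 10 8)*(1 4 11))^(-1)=((1 4 11)(2 6 5 10 8))^(-1)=(1 11 4)(2 8 10 5 6)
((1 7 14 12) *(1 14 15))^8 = ((1 7 15)(12 14))^8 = (1 15 7)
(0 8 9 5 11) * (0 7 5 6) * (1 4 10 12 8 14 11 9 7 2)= (0 14 11 2 1 4 10 12 8 7 5 9 6)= [14, 4, 1, 3, 10, 9, 0, 5, 7, 6, 12, 2, 8, 13, 11]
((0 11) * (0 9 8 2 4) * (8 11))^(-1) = (0 4 2 8)(9 11)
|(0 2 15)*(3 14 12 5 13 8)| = |(0 2 15)(3 14 12 5 13 8)| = 6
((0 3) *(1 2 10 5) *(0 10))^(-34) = ((0 3 10 5 1 2))^(-34) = (0 10 1)(2 3 5)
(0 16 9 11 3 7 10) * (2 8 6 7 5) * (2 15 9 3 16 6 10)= (0 6 7 2 8 10)(3 5 15 9 11 16)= [6, 1, 8, 5, 4, 15, 7, 2, 10, 11, 0, 16, 12, 13, 14, 9, 3]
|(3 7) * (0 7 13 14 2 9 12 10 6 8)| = 11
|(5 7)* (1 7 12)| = |(1 7 5 12)| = 4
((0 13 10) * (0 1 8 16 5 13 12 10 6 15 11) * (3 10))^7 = (0 5 3 6 1 11 16 12 13 10 15 8)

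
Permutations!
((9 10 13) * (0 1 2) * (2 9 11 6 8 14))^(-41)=((0 1 9 10 13 11 6 8 14 2))^(-41)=(0 2 14 8 6 11 13 10 9 1)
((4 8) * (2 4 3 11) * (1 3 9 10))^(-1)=(1 10 9 8 4 2 11 3)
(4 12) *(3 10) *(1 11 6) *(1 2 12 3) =(1 11 6 2 12 4 3 10) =[0, 11, 12, 10, 3, 5, 2, 7, 8, 9, 1, 6, 4]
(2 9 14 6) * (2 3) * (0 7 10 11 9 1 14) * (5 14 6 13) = (0 7 10 11 9)(1 6 3 2)(5 14 13) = [7, 6, 1, 2, 4, 14, 3, 10, 8, 0, 11, 9, 12, 5, 13]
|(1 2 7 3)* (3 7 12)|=|(1 2 12 3)|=4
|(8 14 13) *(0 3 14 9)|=|(0 3 14 13 8 9)|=6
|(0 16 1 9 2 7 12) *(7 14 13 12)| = 8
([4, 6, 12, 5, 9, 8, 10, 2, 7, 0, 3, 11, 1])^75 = (1 3 7)(2 6 5)(8 12 10)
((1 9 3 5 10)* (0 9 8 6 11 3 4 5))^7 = (0 6 10 9 11 1 4 3 8 5)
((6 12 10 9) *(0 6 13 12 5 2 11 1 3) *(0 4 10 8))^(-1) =(0 8 12 13 9 10 4 3 1 11 2 5 6)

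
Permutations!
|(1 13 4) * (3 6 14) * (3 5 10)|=15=|(1 13 4)(3 6 14 5 10)|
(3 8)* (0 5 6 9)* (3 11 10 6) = (0 5 3 8 11 10 6 9) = [5, 1, 2, 8, 4, 3, 9, 7, 11, 0, 6, 10]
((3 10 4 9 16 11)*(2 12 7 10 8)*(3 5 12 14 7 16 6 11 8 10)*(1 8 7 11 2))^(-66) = (2 7)(3 14)(4 5)(6 16)(9 12)(10 11)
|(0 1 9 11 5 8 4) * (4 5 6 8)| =8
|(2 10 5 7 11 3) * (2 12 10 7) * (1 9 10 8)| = 10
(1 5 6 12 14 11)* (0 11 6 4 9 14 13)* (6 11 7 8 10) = (0 7 8 10 6 12 13)(1 5 4 9 14 11) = [7, 5, 2, 3, 9, 4, 12, 8, 10, 14, 6, 1, 13, 0, 11]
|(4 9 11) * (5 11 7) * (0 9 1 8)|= 8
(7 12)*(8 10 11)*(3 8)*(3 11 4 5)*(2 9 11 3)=[0, 1, 9, 8, 5, 2, 6, 12, 10, 11, 4, 3, 7]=(2 9 11 3 8 10 4 5)(7 12)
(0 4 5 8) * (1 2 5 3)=[4, 2, 5, 1, 3, 8, 6, 7, 0]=(0 4 3 1 2 5 8)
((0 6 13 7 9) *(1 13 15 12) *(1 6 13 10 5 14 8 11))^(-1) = ((0 13 7 9)(1 10 5 14 8 11)(6 15 12))^(-1) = (0 9 7 13)(1 11 8 14 5 10)(6 12 15)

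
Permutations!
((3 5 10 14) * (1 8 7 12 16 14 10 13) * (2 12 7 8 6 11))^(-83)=((1 6 11 2 12 16 14 3 5 13))^(-83)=(1 3 12 6 5 16 11 13 14 2)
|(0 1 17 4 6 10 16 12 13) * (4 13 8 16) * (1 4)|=21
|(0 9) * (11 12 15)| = |(0 9)(11 12 15)| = 6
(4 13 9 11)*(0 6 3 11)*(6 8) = [8, 1, 2, 11, 13, 5, 3, 7, 6, 0, 10, 4, 12, 9] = (0 8 6 3 11 4 13 9)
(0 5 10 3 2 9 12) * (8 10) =(0 5 8 10 3 2 9 12) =[5, 1, 9, 2, 4, 8, 6, 7, 10, 12, 3, 11, 0]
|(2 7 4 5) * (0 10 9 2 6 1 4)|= 20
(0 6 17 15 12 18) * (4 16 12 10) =(0 6 17 15 10 4 16 12 18) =[6, 1, 2, 3, 16, 5, 17, 7, 8, 9, 4, 11, 18, 13, 14, 10, 12, 15, 0]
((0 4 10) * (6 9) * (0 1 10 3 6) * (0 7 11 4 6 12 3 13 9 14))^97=((0 6 14)(1 10)(3 12)(4 13 9 7 11))^97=(0 6 14)(1 10)(3 12)(4 9 11 13 7)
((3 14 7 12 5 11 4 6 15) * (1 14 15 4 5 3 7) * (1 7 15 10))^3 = (15)(1 12)(3 14)(4 6)(5 11)(7 10) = ((15)(1 14 7 12 3 10)(4 6)(5 11))^3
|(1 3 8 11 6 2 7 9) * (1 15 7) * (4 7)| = |(1 3 8 11 6 2)(4 7 9 15)| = 12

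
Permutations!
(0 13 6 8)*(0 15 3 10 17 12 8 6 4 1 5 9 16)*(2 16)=[13, 5, 16, 10, 1, 9, 6, 7, 15, 2, 17, 11, 8, 4, 14, 3, 0, 12]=(0 13 4 1 5 9 2 16)(3 10 17 12 8 15)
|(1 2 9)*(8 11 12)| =3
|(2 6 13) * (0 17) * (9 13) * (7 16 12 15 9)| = 8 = |(0 17)(2 6 7 16 12 15 9 13)|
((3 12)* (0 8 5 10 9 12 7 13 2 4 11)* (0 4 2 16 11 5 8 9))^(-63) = ((0 9 12 3 7 13 16 11 4 5 10))^(-63) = (0 3 16 5 9 7 11 10 12 13 4)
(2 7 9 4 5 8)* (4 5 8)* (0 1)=(0 1)(2 7 9 5 4 8)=[1, 0, 7, 3, 8, 4, 6, 9, 2, 5]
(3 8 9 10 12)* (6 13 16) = (3 8 9 10 12)(6 13 16) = [0, 1, 2, 8, 4, 5, 13, 7, 9, 10, 12, 11, 3, 16, 14, 15, 6]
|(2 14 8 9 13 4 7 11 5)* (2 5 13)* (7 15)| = 20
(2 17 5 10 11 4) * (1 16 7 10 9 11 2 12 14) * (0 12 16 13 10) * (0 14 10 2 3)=[12, 13, 17, 0, 16, 9, 6, 14, 8, 11, 3, 4, 10, 2, 1, 15, 7, 5]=(0 12 10 3)(1 13 2 17 5 9 11 4 16 7 14)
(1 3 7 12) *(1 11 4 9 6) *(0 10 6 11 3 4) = (0 10 6 1 4 9 11)(3 7 12) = [10, 4, 2, 7, 9, 5, 1, 12, 8, 11, 6, 0, 3]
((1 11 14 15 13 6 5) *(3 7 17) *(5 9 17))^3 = (1 15 9 7 11 13 17 5 14 6 3)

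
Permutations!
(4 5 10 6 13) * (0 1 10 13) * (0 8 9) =[1, 10, 2, 3, 5, 13, 8, 7, 9, 0, 6, 11, 12, 4] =(0 1 10 6 8 9)(4 5 13)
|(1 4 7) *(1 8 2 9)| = |(1 4 7 8 2 9)| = 6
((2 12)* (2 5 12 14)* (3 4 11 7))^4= ((2 14)(3 4 11 7)(5 12))^4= (14)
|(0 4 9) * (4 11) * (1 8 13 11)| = 7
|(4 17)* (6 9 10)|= |(4 17)(6 9 10)|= 6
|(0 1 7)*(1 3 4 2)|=|(0 3 4 2 1 7)|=6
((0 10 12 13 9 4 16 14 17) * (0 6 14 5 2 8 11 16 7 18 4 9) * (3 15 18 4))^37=(0 10 12 13)(2 11 5 8 16)(3 15 18)(4 7)(6 14 17)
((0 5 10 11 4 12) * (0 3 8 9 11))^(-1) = (0 10 5)(3 12 4 11 9 8)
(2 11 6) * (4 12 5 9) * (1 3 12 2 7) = (1 3 12 5 9 4 2 11 6 7) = [0, 3, 11, 12, 2, 9, 7, 1, 8, 4, 10, 6, 5]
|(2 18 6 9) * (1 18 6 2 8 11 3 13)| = 9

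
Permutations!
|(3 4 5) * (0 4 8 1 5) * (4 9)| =|(0 9 4)(1 5 3 8)| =12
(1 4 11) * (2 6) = [0, 4, 6, 3, 11, 5, 2, 7, 8, 9, 10, 1] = (1 4 11)(2 6)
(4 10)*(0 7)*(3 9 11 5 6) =(0 7)(3 9 11 5 6)(4 10) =[7, 1, 2, 9, 10, 6, 3, 0, 8, 11, 4, 5]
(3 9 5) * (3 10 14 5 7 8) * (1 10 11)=(1 10 14 5 11)(3 9 7 8)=[0, 10, 2, 9, 4, 11, 6, 8, 3, 7, 14, 1, 12, 13, 5]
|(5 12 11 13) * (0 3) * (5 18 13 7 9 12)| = |(0 3)(7 9 12 11)(13 18)| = 4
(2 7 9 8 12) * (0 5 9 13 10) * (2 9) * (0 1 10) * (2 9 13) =(0 5 9 8 12 13)(1 10)(2 7) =[5, 10, 7, 3, 4, 9, 6, 2, 12, 8, 1, 11, 13, 0]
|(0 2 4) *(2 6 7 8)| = 6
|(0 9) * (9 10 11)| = 4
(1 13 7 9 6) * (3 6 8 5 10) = (1 13 7 9 8 5 10 3 6) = [0, 13, 2, 6, 4, 10, 1, 9, 5, 8, 3, 11, 12, 7]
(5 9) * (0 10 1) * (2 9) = (0 10 1)(2 9 5) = [10, 0, 9, 3, 4, 2, 6, 7, 8, 5, 1]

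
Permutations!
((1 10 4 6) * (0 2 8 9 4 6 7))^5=((0 2 8 9 4 7)(1 10 6))^5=(0 7 4 9 8 2)(1 6 10)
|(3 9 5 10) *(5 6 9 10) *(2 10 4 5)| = 10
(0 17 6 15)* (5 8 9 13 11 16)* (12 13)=(0 17 6 15)(5 8 9 12 13 11 16)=[17, 1, 2, 3, 4, 8, 15, 7, 9, 12, 10, 16, 13, 11, 14, 0, 5, 6]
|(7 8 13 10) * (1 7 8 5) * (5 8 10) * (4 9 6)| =15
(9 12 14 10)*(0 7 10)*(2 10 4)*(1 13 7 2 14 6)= (0 2 10 9 12 6 1 13 7 4 14)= [2, 13, 10, 3, 14, 5, 1, 4, 8, 12, 9, 11, 6, 7, 0]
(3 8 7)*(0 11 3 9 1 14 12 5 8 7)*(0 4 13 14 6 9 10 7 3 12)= (0 11 12 5 8 4 13 14)(1 6 9)(7 10)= [11, 6, 2, 3, 13, 8, 9, 10, 4, 1, 7, 12, 5, 14, 0]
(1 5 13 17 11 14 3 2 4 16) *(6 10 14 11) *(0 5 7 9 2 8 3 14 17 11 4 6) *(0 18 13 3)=(0 5 3 8)(1 7 9 2 6 10 17 18 13 11 4 16)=[5, 7, 6, 8, 16, 3, 10, 9, 0, 2, 17, 4, 12, 11, 14, 15, 1, 18, 13]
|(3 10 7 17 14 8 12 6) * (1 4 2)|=|(1 4 2)(3 10 7 17 14 8 12 6)|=24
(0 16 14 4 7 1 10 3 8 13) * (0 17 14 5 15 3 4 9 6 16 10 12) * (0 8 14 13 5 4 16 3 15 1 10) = (1 12 8 5)(3 14 9 6)(4 7 10 16)(13 17) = [0, 12, 2, 14, 7, 1, 3, 10, 5, 6, 16, 11, 8, 17, 9, 15, 4, 13]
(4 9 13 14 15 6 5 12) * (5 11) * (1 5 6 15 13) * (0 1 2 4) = (15)(0 1 5 12)(2 4 9)(6 11)(13 14) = [1, 5, 4, 3, 9, 12, 11, 7, 8, 2, 10, 6, 0, 14, 13, 15]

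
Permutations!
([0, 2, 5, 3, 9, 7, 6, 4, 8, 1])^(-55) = (1 9 4 7 5 2)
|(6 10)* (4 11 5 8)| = |(4 11 5 8)(6 10)| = 4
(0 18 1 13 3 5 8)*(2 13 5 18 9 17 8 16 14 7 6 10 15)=(0 9 17 8)(1 5 16 14 7 6 10 15 2 13 3 18)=[9, 5, 13, 18, 4, 16, 10, 6, 0, 17, 15, 11, 12, 3, 7, 2, 14, 8, 1]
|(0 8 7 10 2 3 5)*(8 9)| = 8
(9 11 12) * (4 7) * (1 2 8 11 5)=(1 2 8 11 12 9 5)(4 7)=[0, 2, 8, 3, 7, 1, 6, 4, 11, 5, 10, 12, 9]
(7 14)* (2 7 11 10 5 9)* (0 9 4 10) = (0 9 2 7 14 11)(4 10 5) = [9, 1, 7, 3, 10, 4, 6, 14, 8, 2, 5, 0, 12, 13, 11]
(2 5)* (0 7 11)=(0 7 11)(2 5)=[7, 1, 5, 3, 4, 2, 6, 11, 8, 9, 10, 0]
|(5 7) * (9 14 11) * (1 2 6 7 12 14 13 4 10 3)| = |(1 2 6 7 5 12 14 11 9 13 4 10 3)| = 13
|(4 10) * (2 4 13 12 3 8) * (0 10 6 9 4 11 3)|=12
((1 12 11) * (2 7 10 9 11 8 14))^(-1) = (1 11 9 10 7 2 14 8 12)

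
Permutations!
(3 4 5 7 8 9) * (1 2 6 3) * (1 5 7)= (1 2 6 3 4 7 8 9 5)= [0, 2, 6, 4, 7, 1, 3, 8, 9, 5]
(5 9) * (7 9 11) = (5 11 7 9) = [0, 1, 2, 3, 4, 11, 6, 9, 8, 5, 10, 7]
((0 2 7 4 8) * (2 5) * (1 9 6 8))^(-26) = (0 5 2 7 4 1 9 6 8)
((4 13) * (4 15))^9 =(15)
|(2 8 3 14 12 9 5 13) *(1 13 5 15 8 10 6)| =|(1 13 2 10 6)(3 14 12 9 15 8)| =30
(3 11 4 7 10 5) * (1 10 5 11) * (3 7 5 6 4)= (1 10 11 3)(4 5 7 6)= [0, 10, 2, 1, 5, 7, 4, 6, 8, 9, 11, 3]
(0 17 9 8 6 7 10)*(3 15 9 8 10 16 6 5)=[17, 1, 2, 15, 4, 3, 7, 16, 5, 10, 0, 11, 12, 13, 14, 9, 6, 8]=(0 17 8 5 3 15 9 10)(6 7 16)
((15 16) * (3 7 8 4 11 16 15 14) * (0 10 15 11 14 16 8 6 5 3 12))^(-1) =(16)(0 12 14 4 8 11 15 10)(3 5 6 7) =((16)(0 10 15 11 8 4 14 12)(3 7 6 5))^(-1)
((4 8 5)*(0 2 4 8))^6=((0 2 4)(5 8))^6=(8)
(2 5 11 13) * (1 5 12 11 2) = (1 5 2 12 11 13) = [0, 5, 12, 3, 4, 2, 6, 7, 8, 9, 10, 13, 11, 1]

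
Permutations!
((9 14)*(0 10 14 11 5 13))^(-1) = ((0 10 14 9 11 5 13))^(-1) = (0 13 5 11 9 14 10)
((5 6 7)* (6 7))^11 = ((5 7))^11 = (5 7)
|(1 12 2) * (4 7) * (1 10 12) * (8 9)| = |(2 10 12)(4 7)(8 9)| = 6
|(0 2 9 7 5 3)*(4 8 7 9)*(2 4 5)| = 7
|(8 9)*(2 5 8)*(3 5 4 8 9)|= 6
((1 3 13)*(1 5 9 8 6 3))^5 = (3 6 8 9 5 13)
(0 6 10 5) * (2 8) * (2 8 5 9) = (0 6 10 9 2 5) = [6, 1, 5, 3, 4, 0, 10, 7, 8, 2, 9]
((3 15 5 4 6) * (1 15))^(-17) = (1 15 5 4 6 3)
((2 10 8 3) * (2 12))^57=(2 8 12 10 3)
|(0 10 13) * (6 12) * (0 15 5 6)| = |(0 10 13 15 5 6 12)| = 7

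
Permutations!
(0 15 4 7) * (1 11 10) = [15, 11, 2, 3, 7, 5, 6, 0, 8, 9, 1, 10, 12, 13, 14, 4] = (0 15 4 7)(1 11 10)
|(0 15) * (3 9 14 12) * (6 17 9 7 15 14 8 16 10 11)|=|(0 14 12 3 7 15)(6 17 9 8 16 10 11)|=42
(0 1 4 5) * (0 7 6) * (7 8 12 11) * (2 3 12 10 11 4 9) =(0 1 9 2 3 12 4 5 8 10 11 7 6) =[1, 9, 3, 12, 5, 8, 0, 6, 10, 2, 11, 7, 4]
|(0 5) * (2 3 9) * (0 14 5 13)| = |(0 13)(2 3 9)(5 14)| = 6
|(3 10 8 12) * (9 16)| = 4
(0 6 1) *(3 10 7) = [6, 0, 2, 10, 4, 5, 1, 3, 8, 9, 7] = (0 6 1)(3 10 7)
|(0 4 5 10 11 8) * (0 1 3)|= |(0 4 5 10 11 8 1 3)|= 8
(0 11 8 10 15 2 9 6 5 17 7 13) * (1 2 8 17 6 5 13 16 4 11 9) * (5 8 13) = [9, 2, 1, 3, 11, 6, 5, 16, 10, 8, 15, 17, 12, 0, 14, 13, 4, 7] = (0 9 8 10 15 13)(1 2)(4 11 17 7 16)(5 6)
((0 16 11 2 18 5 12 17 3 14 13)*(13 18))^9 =(0 13 2 11 16)(3 5)(12 14)(17 18)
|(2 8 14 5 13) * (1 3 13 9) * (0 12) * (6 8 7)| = 10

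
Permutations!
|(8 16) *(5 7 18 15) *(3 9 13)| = 12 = |(3 9 13)(5 7 18 15)(8 16)|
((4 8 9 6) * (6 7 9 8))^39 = (4 6)(7 9)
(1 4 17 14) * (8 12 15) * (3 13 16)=[0, 4, 2, 13, 17, 5, 6, 7, 12, 9, 10, 11, 15, 16, 1, 8, 3, 14]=(1 4 17 14)(3 13 16)(8 12 15)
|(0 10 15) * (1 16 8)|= 3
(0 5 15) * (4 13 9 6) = (0 5 15)(4 13 9 6) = [5, 1, 2, 3, 13, 15, 4, 7, 8, 6, 10, 11, 12, 9, 14, 0]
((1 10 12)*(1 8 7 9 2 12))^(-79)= (1 10)(2 12 8 7 9)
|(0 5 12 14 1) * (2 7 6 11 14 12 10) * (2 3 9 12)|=12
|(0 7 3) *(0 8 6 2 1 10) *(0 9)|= 9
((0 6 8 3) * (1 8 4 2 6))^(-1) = (0 3 8 1)(2 4 6)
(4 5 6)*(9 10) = [0, 1, 2, 3, 5, 6, 4, 7, 8, 10, 9] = (4 5 6)(9 10)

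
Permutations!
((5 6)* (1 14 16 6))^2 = ((1 14 16 6 5))^2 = (1 16 5 14 6)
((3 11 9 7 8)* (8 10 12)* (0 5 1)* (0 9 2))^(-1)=(0 2 11 3 8 12 10 7 9 1 5)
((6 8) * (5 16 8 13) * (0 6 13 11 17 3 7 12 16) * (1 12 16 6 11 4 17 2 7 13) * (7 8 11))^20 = (0 1 13 2 17 16 6)(3 11 4 7 12 5 8)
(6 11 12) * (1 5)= (1 5)(6 11 12)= [0, 5, 2, 3, 4, 1, 11, 7, 8, 9, 10, 12, 6]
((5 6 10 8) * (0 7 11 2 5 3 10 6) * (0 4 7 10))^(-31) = ((0 10 8 3)(2 5 4 7 11))^(-31) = (0 10 8 3)(2 11 7 4 5)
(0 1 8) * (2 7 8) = (0 1 2 7 8) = [1, 2, 7, 3, 4, 5, 6, 8, 0]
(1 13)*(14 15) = [0, 13, 2, 3, 4, 5, 6, 7, 8, 9, 10, 11, 12, 1, 15, 14] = (1 13)(14 15)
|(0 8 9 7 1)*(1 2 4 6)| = 8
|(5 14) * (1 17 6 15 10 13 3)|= |(1 17 6 15 10 13 3)(5 14)|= 14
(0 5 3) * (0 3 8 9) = (0 5 8 9) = [5, 1, 2, 3, 4, 8, 6, 7, 9, 0]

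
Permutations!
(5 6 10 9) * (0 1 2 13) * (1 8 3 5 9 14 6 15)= [8, 2, 13, 5, 4, 15, 10, 7, 3, 9, 14, 11, 12, 0, 6, 1]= (0 8 3 5 15 1 2 13)(6 10 14)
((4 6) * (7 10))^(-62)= (10)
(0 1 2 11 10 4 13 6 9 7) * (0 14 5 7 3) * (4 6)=(0 1 2 11 10 6 9 3)(4 13)(5 7 14)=[1, 2, 11, 0, 13, 7, 9, 14, 8, 3, 6, 10, 12, 4, 5]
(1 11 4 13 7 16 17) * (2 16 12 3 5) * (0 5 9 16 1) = (0 5 2 1 11 4 13 7 12 3 9 16 17) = [5, 11, 1, 9, 13, 2, 6, 12, 8, 16, 10, 4, 3, 7, 14, 15, 17, 0]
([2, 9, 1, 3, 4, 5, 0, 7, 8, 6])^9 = (0 6 9 1 2)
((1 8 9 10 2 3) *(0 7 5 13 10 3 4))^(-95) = ((0 7 5 13 10 2 4)(1 8 9 3))^(-95) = (0 13 4 5 2 7 10)(1 8 9 3)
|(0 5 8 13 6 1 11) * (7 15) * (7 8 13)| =|(0 5 13 6 1 11)(7 15 8)| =6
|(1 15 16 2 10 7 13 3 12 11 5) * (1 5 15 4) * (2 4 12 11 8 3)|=|(1 12 8 3 11 15 16 4)(2 10 7 13)|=8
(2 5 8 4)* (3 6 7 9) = (2 5 8 4)(3 6 7 9) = [0, 1, 5, 6, 2, 8, 7, 9, 4, 3]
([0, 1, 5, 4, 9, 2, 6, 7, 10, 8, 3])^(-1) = (2 5)(3 10 8 9 4)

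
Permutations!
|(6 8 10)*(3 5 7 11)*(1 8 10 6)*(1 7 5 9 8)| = 7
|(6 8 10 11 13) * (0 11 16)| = 7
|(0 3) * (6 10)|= |(0 3)(6 10)|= 2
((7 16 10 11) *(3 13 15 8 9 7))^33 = (3 16 8)(7 15 11)(9 13 10)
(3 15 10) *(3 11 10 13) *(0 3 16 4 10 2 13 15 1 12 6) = [3, 12, 13, 1, 10, 5, 0, 7, 8, 9, 11, 2, 6, 16, 14, 15, 4] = (0 3 1 12 6)(2 13 16 4 10 11)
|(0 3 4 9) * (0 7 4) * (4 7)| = 2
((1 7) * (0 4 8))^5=(0 8 4)(1 7)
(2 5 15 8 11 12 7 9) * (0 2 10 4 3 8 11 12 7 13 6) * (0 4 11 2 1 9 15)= [1, 9, 5, 8, 3, 0, 4, 15, 12, 10, 11, 7, 13, 6, 14, 2]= (0 1 9 10 11 7 15 2 5)(3 8 12 13 6 4)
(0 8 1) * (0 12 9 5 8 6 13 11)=(0 6 13 11)(1 12 9 5 8)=[6, 12, 2, 3, 4, 8, 13, 7, 1, 5, 10, 0, 9, 11]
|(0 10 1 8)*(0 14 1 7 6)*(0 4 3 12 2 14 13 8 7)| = |(0 10)(1 7 6 4 3 12 2 14)(8 13)| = 8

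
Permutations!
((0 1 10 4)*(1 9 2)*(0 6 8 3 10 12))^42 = ((0 9 2 1 12)(3 10 4 6 8))^42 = (0 2 12 9 1)(3 4 8 10 6)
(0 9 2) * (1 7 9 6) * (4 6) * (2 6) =(0 4 2)(1 7 9 6) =[4, 7, 0, 3, 2, 5, 1, 9, 8, 6]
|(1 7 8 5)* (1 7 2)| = 6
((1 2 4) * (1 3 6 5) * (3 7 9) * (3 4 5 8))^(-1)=(1 5 2)(3 8 6)(4 9 7)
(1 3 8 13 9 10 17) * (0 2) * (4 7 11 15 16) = (0 2)(1 3 8 13 9 10 17)(4 7 11 15 16) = [2, 3, 0, 8, 7, 5, 6, 11, 13, 10, 17, 15, 12, 9, 14, 16, 4, 1]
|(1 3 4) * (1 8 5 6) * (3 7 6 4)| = 3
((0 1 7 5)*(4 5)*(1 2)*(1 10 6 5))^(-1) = (0 5 6 10 2)(1 4 7)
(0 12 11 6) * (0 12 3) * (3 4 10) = [4, 1, 2, 0, 10, 5, 12, 7, 8, 9, 3, 6, 11] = (0 4 10 3)(6 12 11)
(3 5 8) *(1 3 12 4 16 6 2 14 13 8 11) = (1 3 5 11)(2 14 13 8 12 4 16 6) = [0, 3, 14, 5, 16, 11, 2, 7, 12, 9, 10, 1, 4, 8, 13, 15, 6]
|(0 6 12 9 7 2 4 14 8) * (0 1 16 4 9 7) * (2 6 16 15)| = |(0 16 4 14 8 1 15 2 9)(6 12 7)| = 9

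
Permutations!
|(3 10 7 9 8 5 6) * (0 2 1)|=|(0 2 1)(3 10 7 9 8 5 6)|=21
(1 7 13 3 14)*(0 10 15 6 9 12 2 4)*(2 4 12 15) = [10, 7, 12, 14, 0, 5, 9, 13, 8, 15, 2, 11, 4, 3, 1, 6] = (0 10 2 12 4)(1 7 13 3 14)(6 9 15)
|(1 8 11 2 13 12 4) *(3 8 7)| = |(1 7 3 8 11 2 13 12 4)| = 9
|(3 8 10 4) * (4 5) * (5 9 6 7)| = |(3 8 10 9 6 7 5 4)| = 8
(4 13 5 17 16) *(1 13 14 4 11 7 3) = (1 13 5 17 16 11 7 3)(4 14) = [0, 13, 2, 1, 14, 17, 6, 3, 8, 9, 10, 7, 12, 5, 4, 15, 11, 16]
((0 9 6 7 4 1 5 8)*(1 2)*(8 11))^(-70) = (11)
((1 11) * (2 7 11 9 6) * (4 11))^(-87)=(1 7 9 4 6 11 2)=((1 9 6 2 7 4 11))^(-87)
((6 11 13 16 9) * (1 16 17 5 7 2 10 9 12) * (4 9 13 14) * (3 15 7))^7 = (1 16 12)(2 7 15 3 5 17 13 10)(4 6 14 9 11)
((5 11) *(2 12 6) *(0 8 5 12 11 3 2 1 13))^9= (0 13 1 6 12 11 2 3 5 8)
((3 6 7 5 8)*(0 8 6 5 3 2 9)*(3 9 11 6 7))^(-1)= ((0 8 2 11 6 3 5 7 9))^(-1)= (0 9 7 5 3 6 11 2 8)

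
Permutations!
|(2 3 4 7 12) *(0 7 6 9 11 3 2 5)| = 20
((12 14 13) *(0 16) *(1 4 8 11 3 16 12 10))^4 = ((0 12 14 13 10 1 4 8 11 3 16))^4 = (0 10 11 12 1 3 14 4 16 13 8)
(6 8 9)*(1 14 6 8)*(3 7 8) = (1 14 6)(3 7 8 9) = [0, 14, 2, 7, 4, 5, 1, 8, 9, 3, 10, 11, 12, 13, 6]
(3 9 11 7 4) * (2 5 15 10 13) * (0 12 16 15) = (0 12 16 15 10 13 2 5)(3 9 11 7 4) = [12, 1, 5, 9, 3, 0, 6, 4, 8, 11, 13, 7, 16, 2, 14, 10, 15]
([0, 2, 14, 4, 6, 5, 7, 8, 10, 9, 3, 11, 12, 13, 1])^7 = (1 2 14)(3 4 6 7 8 10)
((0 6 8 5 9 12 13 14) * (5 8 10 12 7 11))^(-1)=(0 14 13 12 10 6)(5 11 7 9)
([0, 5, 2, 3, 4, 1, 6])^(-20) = [0, 1, 2, 3, 4, 5, 6]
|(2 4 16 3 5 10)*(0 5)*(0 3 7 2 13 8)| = |(0 5 10 13 8)(2 4 16 7)| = 20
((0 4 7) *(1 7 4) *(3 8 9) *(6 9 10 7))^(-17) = (0 7 10 8 3 9 6 1)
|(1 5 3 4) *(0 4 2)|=6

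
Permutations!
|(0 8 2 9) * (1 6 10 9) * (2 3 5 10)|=|(0 8 3 5 10 9)(1 6 2)|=6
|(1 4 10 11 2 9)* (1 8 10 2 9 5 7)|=20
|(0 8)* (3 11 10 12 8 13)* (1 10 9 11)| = 14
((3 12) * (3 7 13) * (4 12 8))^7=(3 8 4 12 7 13)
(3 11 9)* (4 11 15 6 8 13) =(3 15 6 8 13 4 11 9) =[0, 1, 2, 15, 11, 5, 8, 7, 13, 3, 10, 9, 12, 4, 14, 6]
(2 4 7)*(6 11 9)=(2 4 7)(6 11 9)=[0, 1, 4, 3, 7, 5, 11, 2, 8, 6, 10, 9]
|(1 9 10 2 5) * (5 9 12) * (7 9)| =|(1 12 5)(2 7 9 10)| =12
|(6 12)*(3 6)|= 3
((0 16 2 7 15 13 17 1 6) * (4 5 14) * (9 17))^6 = ((0 16 2 7 15 13 9 17 1 6)(4 5 14))^6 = (0 9 2 1 15)(6 13 16 17 7)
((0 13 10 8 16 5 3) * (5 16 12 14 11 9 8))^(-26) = (16)(0 3 5 10 13)(8 9 11 14 12) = ((16)(0 13 10 5 3)(8 12 14 11 9))^(-26)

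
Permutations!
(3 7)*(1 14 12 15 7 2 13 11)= (1 14 12 15 7 3 2 13 11)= [0, 14, 13, 2, 4, 5, 6, 3, 8, 9, 10, 1, 15, 11, 12, 7]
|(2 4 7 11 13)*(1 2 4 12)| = 12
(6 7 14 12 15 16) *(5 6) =(5 6 7 14 12 15 16) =[0, 1, 2, 3, 4, 6, 7, 14, 8, 9, 10, 11, 15, 13, 12, 16, 5]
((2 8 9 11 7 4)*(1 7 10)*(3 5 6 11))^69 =(1 2 3 11 7 8 5 10 4 9 6) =((1 7 4 2 8 9 3 5 6 11 10))^69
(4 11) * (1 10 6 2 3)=(1 10 6 2 3)(4 11)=[0, 10, 3, 1, 11, 5, 2, 7, 8, 9, 6, 4]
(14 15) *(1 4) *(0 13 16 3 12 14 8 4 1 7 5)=(0 13 16 3 12 14 15 8 4 7 5)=[13, 1, 2, 12, 7, 0, 6, 5, 4, 9, 10, 11, 14, 16, 15, 8, 3]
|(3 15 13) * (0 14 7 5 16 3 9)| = 9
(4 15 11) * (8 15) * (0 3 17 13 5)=[3, 1, 2, 17, 8, 0, 6, 7, 15, 9, 10, 4, 12, 5, 14, 11, 16, 13]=(0 3 17 13 5)(4 8 15 11)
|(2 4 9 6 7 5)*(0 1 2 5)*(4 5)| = |(0 1 2 5 4 9 6 7)| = 8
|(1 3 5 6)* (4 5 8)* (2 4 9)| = 8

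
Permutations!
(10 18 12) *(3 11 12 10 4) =(3 11 12 4)(10 18) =[0, 1, 2, 11, 3, 5, 6, 7, 8, 9, 18, 12, 4, 13, 14, 15, 16, 17, 10]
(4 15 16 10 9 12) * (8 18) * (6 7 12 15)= [0, 1, 2, 3, 6, 5, 7, 12, 18, 15, 9, 11, 4, 13, 14, 16, 10, 17, 8]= (4 6 7 12)(8 18)(9 15 16 10)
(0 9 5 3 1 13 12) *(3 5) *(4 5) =[9, 13, 2, 1, 5, 4, 6, 7, 8, 3, 10, 11, 0, 12] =(0 9 3 1 13 12)(4 5)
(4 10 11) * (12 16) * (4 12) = (4 10 11 12 16) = [0, 1, 2, 3, 10, 5, 6, 7, 8, 9, 11, 12, 16, 13, 14, 15, 4]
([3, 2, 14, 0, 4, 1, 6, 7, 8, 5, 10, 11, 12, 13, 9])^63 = (0 3)(1 9 2 5 14)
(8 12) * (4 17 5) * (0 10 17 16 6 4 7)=[10, 1, 2, 3, 16, 7, 4, 0, 12, 9, 17, 11, 8, 13, 14, 15, 6, 5]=(0 10 17 5 7)(4 16 6)(8 12)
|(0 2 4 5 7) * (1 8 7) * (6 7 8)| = 7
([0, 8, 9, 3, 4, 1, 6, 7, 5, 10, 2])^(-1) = (1 5 8)(2 10 9)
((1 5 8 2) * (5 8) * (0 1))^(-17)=(0 2 8 1)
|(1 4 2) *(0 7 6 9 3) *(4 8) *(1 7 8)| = 8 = |(0 8 4 2 7 6 9 3)|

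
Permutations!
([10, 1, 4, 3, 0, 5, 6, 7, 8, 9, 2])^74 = [2, 1, 0, 3, 10, 5, 6, 7, 8, 9, 4]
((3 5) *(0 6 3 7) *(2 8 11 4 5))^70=(0 5 11 2 6 7 4 8 3)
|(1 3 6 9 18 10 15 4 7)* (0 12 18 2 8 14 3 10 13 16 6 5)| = |(0 12 18 13 16 6 9 2 8 14 3 5)(1 10 15 4 7)| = 60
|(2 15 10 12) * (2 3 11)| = |(2 15 10 12 3 11)| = 6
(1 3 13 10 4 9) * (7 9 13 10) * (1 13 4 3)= (3 10)(7 9 13)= [0, 1, 2, 10, 4, 5, 6, 9, 8, 13, 3, 11, 12, 7]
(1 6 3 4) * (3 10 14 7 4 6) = (1 3 6 10 14 7 4) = [0, 3, 2, 6, 1, 5, 10, 4, 8, 9, 14, 11, 12, 13, 7]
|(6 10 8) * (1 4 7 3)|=12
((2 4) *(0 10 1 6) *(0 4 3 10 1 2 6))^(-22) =(2 10 3)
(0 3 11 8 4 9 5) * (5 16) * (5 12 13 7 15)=[3, 1, 2, 11, 9, 0, 6, 15, 4, 16, 10, 8, 13, 7, 14, 5, 12]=(0 3 11 8 4 9 16 12 13 7 15 5)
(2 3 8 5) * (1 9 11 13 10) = (1 9 11 13 10)(2 3 8 5) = [0, 9, 3, 8, 4, 2, 6, 7, 5, 11, 1, 13, 12, 10]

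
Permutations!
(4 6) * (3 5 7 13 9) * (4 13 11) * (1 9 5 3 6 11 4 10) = (1 9 6 13 5 7 4 11 10) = [0, 9, 2, 3, 11, 7, 13, 4, 8, 6, 1, 10, 12, 5]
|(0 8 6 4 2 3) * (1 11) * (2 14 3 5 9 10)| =|(0 8 6 4 14 3)(1 11)(2 5 9 10)| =12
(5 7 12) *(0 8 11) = (0 8 11)(5 7 12) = [8, 1, 2, 3, 4, 7, 6, 12, 11, 9, 10, 0, 5]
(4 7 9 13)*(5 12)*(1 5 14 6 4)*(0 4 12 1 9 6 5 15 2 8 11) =(0 4 7 6 12 14 5 1 15 2 8 11)(9 13) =[4, 15, 8, 3, 7, 1, 12, 6, 11, 13, 10, 0, 14, 9, 5, 2]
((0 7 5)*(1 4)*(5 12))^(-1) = (0 5 12 7)(1 4)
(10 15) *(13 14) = [0, 1, 2, 3, 4, 5, 6, 7, 8, 9, 15, 11, 12, 14, 13, 10] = (10 15)(13 14)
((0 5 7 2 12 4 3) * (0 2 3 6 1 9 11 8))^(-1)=(0 8 11 9 1 6 4 12 2 3 7 5)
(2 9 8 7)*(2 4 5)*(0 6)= (0 6)(2 9 8 7 4 5)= [6, 1, 9, 3, 5, 2, 0, 4, 7, 8]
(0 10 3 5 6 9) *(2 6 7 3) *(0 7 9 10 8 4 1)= (0 8 4 1)(2 6 10)(3 5 9 7)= [8, 0, 6, 5, 1, 9, 10, 3, 4, 7, 2]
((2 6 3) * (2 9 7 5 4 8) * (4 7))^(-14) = (2 4 3)(6 8 9)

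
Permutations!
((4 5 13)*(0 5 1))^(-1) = ((0 5 13 4 1))^(-1) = (0 1 4 13 5)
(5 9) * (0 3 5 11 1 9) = (0 3 5)(1 9 11) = [3, 9, 2, 5, 4, 0, 6, 7, 8, 11, 10, 1]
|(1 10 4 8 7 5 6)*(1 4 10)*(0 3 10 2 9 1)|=|(0 3 10 2 9 1)(4 8 7 5 6)|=30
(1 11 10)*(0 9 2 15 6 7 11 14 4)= (0 9 2 15 6 7 11 10 1 14 4)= [9, 14, 15, 3, 0, 5, 7, 11, 8, 2, 1, 10, 12, 13, 4, 6]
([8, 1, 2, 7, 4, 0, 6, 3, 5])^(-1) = (0 5 8)(3 7)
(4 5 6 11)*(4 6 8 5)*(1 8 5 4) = (1 8 4)(6 11) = [0, 8, 2, 3, 1, 5, 11, 7, 4, 9, 10, 6]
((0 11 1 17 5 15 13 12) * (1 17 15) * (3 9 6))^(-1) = ((0 11 17 5 1 15 13 12)(3 9 6))^(-1) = (0 12 13 15 1 5 17 11)(3 6 9)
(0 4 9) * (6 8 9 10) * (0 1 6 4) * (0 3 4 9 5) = (0 3 4 10 9 1 6 8 5) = [3, 6, 2, 4, 10, 0, 8, 7, 5, 1, 9]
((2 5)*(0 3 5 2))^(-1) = ((0 3 5))^(-1) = (0 5 3)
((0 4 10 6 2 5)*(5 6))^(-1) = (0 5 10 4)(2 6)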